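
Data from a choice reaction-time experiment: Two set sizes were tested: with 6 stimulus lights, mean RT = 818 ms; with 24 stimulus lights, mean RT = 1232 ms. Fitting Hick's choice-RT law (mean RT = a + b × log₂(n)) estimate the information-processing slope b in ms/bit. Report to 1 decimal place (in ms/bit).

The slope on a log₂ axis is (1232 − 818) / (4.5850 − 2.5850) = 207.000 ms/bit.

207.0 ms/bit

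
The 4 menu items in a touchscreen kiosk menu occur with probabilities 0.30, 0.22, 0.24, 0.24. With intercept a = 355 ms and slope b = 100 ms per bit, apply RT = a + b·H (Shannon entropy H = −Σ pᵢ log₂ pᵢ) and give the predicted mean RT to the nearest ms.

H = 0.30·log₂(1/0.30) + 0.22·log₂(1/0.22) + 0.24·log₂(1/0.24) + 0.24·log₂(1/0.24) = 1.9899 bits.
RT = 355 + 100 × 1.9899 = 553.99 ms.

554 ms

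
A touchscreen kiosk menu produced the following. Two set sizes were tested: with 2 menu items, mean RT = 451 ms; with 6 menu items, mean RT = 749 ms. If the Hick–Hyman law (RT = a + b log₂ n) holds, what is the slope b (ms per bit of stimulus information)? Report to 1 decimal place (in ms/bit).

188.0 ms/bit

The slope on a log₂ axis is (749 − 451) / (2.5850 − 1) = 188.017 ms/bit.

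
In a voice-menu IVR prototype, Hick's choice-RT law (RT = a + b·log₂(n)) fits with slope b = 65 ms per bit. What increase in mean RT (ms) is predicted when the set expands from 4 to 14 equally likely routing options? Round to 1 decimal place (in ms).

117.5 ms

The intercept a cancels: ΔRT = b·(log₂ n₂ − log₂ n₁) = b·log₂(n₂/n₁).
log₂(14) − log₂(4) = 3.8074 − 2 = 1.8074.
ΔRT = 65 × 1.8074 = 117.478 ms.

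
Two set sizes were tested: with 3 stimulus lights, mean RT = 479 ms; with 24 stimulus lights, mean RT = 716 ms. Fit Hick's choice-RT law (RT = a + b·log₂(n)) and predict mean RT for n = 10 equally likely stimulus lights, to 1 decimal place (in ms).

With log₂ n on the abscissa the relation is linear; from the two conditions:
  b = (716 − 479) / (log₂ 24 − log₂ 3) = 237 / (4.5850 − 1.5850) = 79.000 ms/bit
  a = 479 − 79.000 × 1.5850 = 353.788 ms
Then RT(10) = 353.788 + 79.000 × log₂ 10 = 353.788 + 79.000 × 3.3219 ≈ 616.220 ms.

616.2 ms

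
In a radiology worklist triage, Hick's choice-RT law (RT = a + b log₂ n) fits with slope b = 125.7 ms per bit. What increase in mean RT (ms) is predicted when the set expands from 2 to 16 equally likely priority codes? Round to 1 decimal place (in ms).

377.1 ms

ΔRT = (a + b log₂ n₂) − (a + b log₂ n₁) = b·(log₂ n₂ − log₂ n₁).
log₂(16) − log₂(2) = log₂(16/2) = log₂(8) = 3.
ΔRT = 125.7 × 3.0000 = 377.100 ms.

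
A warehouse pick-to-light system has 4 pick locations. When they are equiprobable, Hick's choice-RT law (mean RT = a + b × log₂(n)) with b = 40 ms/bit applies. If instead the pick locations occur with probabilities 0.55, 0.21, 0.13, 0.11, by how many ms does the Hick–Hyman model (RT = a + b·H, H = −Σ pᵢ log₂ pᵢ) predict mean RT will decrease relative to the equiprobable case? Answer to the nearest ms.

Equiprobable entropy H₀ = log₂ 4 = 2.0000 bits.
Skewed entropy H = −Σ pᵢ log₂ pᵢ = 1.6801 bits.
ΔRT = b·(H₀ − H) = 40 × 0.3199 = 12.79 ms.

13 ms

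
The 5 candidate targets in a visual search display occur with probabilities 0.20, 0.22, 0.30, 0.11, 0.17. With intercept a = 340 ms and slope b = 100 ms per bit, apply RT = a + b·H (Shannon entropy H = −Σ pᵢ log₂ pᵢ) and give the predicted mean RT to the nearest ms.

565 ms

Entropy contributions −pᵢ log₂ pᵢ: 0.4644, 0.4806, 0.5211, 0.3503, 0.4346; sum H = 2.2509 bits.
RT = a + bH = 340 + 100·2.2509 = 565.09 ms.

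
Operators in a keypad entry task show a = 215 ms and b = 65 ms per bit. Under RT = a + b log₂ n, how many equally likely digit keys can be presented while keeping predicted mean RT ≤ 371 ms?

5

Set 215 + 65·log₂ n ≤ 371 → log₂ n ≤ (371 − 215)/65 = 2.4000.
So n ≤ 2^2.4000 = 5.278; the largest integer n is 5.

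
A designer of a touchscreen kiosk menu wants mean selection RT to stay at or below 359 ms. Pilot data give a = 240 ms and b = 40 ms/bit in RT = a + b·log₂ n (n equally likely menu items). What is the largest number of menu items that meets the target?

7

40·log₂ n ≤ 359 − 240 = 119, giving log₂ n ≤ 2.9750 and n ≤ 7.863. The largest whole number is 7.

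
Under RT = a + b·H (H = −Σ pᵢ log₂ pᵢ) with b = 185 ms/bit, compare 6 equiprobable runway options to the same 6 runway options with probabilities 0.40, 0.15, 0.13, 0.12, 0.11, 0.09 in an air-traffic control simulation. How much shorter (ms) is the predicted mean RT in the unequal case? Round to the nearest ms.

43 ms

Equiprobable entropy H₀ = log₂ 6 = 2.5850 bits.
Skewed entropy H = −Σ pᵢ log₂ pᵢ = 2.3520 bits.
ΔRT = b·(H₀ − H) = 185 × 0.2330 = 43.10 ms.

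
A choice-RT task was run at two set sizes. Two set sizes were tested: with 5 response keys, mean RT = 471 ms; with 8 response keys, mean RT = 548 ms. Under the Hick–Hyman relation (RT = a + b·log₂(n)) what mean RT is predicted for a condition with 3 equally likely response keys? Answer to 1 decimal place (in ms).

Fit slope and intercept:
  b = (548 − 471) / (log₂ 8 − log₂ 5) = 77 / (3 − 2.3219) = 113.557 ms/bit
  a = 471 − 113.557 × 2.3219 = 207.328 ms
Then RT(3) = 207.328 + 113.557 × log₂ 3 = 207.328 + 113.557 × 1.5850 ≈ 387.312 ms.

387.3 ms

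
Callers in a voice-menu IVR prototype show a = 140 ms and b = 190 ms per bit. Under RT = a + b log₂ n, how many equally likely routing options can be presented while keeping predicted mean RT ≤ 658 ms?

6

Information budget: (658 − 140)/190 = 2.7263 bits, so n ≤ 2^2.7263 = 6.618 → at most 6.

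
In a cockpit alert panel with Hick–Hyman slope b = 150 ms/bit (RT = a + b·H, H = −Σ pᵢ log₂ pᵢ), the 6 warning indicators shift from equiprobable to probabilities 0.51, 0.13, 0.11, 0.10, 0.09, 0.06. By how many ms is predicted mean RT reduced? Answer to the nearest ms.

70 ms

Equiprobable entropy H₀ = log₂ 6 = 2.5850 bits.
Skewed entropy H = −Σ pᵢ log₂ pᵢ = 2.1167 bits.
ΔRT = b·(H₀ − H) = 150 × 0.4682 = 70.23 ms.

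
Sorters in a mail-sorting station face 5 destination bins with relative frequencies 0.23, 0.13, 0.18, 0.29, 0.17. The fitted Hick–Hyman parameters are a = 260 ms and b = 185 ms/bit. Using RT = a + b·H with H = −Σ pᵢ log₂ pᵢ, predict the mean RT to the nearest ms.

680 ms

H = 0.23·log₂(1/0.23) + 0.13·log₂(1/0.13) + 0.18·log₂(1/0.18) + 0.29·log₂(1/0.29) + 0.17·log₂(1/0.17) = 2.2681 bits.
RT = 260 + 185 × 2.2681 = 679.60 ms.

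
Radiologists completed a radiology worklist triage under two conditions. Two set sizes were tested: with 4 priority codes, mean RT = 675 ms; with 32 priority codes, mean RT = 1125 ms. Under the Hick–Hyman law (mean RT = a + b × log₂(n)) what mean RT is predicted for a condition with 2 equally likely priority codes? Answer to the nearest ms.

525 ms

Solve the two-equation system in a and b:
  b = (1125 − 675) / (log₂ 32 − log₂ 4) = 450 / (5 − 2) = 150 ms/bit
  a = 675 − 150 × 2 = 375 ms
Then RT(2) = 375 + 150 × log₂ 2 = 375 + 150 × 1 ≈ 525.000 ms.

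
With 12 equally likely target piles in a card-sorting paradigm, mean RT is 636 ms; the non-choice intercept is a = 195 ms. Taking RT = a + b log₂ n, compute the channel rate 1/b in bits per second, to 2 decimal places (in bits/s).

Choice component = 636 − 195 = 441 ms over log₂(12) = 3.5850 bits.
b = 441 / 3.5850 = 123.014 ms/bit, so 1/b = 8.129 bits/s.

8.13 bits/s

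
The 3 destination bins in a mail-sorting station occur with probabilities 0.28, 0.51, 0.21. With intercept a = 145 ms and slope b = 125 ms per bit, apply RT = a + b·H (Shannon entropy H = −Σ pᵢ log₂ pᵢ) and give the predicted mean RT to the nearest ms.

330 ms

Entropy contributions −pᵢ log₂ pᵢ: 0.5142, 0.4954, 0.4728; sum H = 1.4825 bits.
RT = a + bH = 145 + 125·1.4825 = 330.31 ms.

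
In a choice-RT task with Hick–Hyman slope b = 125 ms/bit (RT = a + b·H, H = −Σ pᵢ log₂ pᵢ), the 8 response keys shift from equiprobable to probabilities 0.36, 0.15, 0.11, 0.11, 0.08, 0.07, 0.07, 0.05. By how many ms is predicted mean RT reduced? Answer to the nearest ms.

The RT saving is b·ΔH. Equiprobable H₀ = log₂(8) = 3.0000 bits; with the given probabilities H = 2.6864 bits.
b·(H₀ − H) = 125 × (3.0000 − 2.6864) = 39.19 ms.

39 ms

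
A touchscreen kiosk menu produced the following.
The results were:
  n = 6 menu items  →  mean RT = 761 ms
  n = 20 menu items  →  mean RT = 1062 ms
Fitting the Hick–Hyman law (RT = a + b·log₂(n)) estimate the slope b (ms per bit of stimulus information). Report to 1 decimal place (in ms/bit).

173.3 ms/bit

b = (RT₂ − RT₁)/(log₂ n₂ − log₂ n₁) = (1062 − 761)/(4.3219 − 2.5850) = 173.291 ms/bit.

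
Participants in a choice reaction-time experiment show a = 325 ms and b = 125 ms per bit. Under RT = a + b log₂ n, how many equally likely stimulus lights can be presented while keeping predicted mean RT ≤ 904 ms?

Information budget: (904 − 325)/125 = 4.6320 bits, so n ≤ 2^4.6320 = 24.795 → at most 24.

24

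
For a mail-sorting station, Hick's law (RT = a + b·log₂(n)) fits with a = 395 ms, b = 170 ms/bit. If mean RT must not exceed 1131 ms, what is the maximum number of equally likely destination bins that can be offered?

Set 395 + 170·log₂ n ≤ 1131 → log₂ n ≤ (1131 − 395)/170 = 4.3294.
So n ≤ 2^4.3294 = 20.104; the largest integer n is 20.

20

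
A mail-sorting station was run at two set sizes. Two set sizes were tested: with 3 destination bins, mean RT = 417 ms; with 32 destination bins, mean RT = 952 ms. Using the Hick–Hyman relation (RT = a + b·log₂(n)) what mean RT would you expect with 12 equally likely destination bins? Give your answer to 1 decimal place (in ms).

Solve the two-equation system in a and b:
  b = (952 − 417) / (log₂ 32 − log₂ 3) = 535 / (5 − 1.5850) = 156.660 ms/bit
  a = 417 − 156.660 × 1.5850 = 168.700 ms
Then RT(12) = 168.700 + 156.660 × log₂ 12 = 168.700 + 156.660 × 3.5850 ≈ 730.320 ms.

730.3 ms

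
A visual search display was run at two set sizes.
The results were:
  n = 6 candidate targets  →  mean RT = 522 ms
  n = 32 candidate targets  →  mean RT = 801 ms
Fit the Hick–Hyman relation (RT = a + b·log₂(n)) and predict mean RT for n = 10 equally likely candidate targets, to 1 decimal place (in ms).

Solve the two-equation system in a and b:
  b = (801 − 522) / (log₂ 32 − log₂ 6) = 279 / (5 − 2.5850) = 115.526 ms/bit
  a = 522 − 115.526 × 2.5850 = 223.369 ms
Then RT(10) = 223.369 + 115.526 × log₂ 10 = 223.369 + 115.526 × 3.3219 ≈ 607.139 ms.

607.1 ms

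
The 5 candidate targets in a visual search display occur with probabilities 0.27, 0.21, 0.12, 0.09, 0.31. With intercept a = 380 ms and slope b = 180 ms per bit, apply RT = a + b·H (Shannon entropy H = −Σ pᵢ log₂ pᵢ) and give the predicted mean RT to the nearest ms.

Entropy contributions −pᵢ log₂ pᵢ: 0.5100, 0.4728, 0.3671, 0.3127, 0.5238; sum H = 2.1864 bits.
RT = a + bH = 380 + 180·2.1864 = 773.54 ms.

774 ms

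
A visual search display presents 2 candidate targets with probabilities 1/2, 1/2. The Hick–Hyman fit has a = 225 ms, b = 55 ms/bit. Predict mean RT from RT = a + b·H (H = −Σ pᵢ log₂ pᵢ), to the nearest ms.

H = −Σ pᵢ log₂ pᵢ = 0.5·1 + 0.5·1 = 1.000 bits.
RT = 225 + 55 × 1.000 = 280.00 ms.

280 ms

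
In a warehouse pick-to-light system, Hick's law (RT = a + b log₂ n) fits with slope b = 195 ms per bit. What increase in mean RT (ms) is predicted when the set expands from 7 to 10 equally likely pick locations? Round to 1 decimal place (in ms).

ΔRT = (a + b log₂ n₂) − (a + b log₂ n₁) = b·(log₂ n₂ − log₂ n₁).
log₂(10) − log₂(7) = 3.3219 − 2.8074 = 0.5146.
ΔRT = 195 × 0.5146 = 100.342 ms.

100.3 ms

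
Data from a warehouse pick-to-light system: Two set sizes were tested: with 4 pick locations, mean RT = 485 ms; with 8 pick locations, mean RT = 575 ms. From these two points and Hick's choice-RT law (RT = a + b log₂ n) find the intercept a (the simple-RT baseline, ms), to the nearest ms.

Slope: b = (575 − 485) / (log₂ 8 − log₂ 4) = 90/1.0000 = 90 ms/bit.
Intercept: a = 485 − 90·log₂(4) = 305.000 ms.

305 ms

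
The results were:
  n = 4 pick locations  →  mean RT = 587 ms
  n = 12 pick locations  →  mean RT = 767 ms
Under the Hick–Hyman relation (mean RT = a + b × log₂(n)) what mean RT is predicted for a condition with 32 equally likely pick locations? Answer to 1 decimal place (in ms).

Fit slope and intercept:
  b = (767 − 587) / (log₂ 12 − log₂ 4) = 180 / (3.5850 − 2) = 113.567 ms/bit
  a = 587 − 113.567 × 2 = 359.865 ms
Then RT(32) = 359.865 + 113.567 × log₂ 32 = 359.865 + 113.567 × 5 ≈ 927.702 ms.

927.7 ms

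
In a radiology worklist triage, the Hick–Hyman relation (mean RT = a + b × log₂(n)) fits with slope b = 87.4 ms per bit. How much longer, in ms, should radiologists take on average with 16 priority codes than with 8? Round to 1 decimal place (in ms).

87.4 ms

Only the slope matters, since a is common to both: ΔRT = b·log₂(n₂/n₁).
log₂(16) − log₂(8) = log₂(16/8) = log₂(2) = 1.
ΔRT = 87.4 × 1.0000 = 87.400 ms.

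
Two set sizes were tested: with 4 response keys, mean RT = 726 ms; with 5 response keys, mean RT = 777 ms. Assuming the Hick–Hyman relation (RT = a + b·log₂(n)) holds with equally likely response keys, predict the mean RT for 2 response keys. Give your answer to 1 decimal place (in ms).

Solve the two-equation system in a and b:
  b = (777 − 726) / (log₂ 5 − log₂ 4) = 51 / (2.3219 − 2) = 158.420 ms/bit
  a = 726 − 158.420 × 2 = 409.159 ms
Then RT(2) = 409.159 + 158.420 × log₂ 2 = 409.159 + 158.420 × 1 ≈ 567.580 ms.

567.6 ms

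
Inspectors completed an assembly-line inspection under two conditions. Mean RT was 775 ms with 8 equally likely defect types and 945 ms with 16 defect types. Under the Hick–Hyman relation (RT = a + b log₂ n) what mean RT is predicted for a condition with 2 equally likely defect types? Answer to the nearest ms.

Fit slope and intercept:
  b = (945 − 775) / (log₂ 16 − log₂ 8) = 170 / (4 − 3) = 170 ms/bit
  a = 775 − 170 × 3 = 265 ms
Then RT(2) = 265 + 170 × log₂ 2 = 265 + 170 × 1 ≈ 435.000 ms.

435 ms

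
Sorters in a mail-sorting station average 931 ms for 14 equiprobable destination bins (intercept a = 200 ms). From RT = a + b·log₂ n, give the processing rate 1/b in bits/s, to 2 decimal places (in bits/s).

5.21 bits/s

b = (931 − 200)/log₂ 14 = 731/3.8074 = 191.997 ms per bit = 0.19200 s/bit; the reciprocal is 5.208 bits/s.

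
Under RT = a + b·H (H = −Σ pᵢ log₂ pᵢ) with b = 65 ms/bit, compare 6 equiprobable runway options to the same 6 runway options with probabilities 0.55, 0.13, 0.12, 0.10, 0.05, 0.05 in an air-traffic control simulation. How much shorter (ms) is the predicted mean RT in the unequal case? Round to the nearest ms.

39 ms

The RT saving is b·ΔH. Equiprobable H₀ = log₂(6) = 2.5850 bits; with the given probabilities H = 1.9885 bits.
b·(H₀ − H) = 65 × (2.5850 − 1.9885) = 38.77 ms.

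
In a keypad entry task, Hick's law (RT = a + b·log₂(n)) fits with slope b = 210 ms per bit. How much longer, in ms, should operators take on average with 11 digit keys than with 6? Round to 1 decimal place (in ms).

183.6 ms

The intercept a cancels: ΔRT = b·(log₂ n₂ − log₂ n₁) = b·log₂(n₂/n₁).
log₂(11) − log₂(6) = 3.4594 − 2.5850 = 0.8745.
ΔRT = 210 × 0.8745 = 183.639 ms.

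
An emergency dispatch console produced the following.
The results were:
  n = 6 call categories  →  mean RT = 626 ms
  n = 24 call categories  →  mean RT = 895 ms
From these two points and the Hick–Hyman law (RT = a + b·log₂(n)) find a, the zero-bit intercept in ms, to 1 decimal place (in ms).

278.3 ms

The slope on a log₂ axis is (895 − 626) / (4.5850 − 2.5850) = 134.500 ms/bit.
Intercept: a = 626 − 134.500·log₂(6) = 278.323 ms.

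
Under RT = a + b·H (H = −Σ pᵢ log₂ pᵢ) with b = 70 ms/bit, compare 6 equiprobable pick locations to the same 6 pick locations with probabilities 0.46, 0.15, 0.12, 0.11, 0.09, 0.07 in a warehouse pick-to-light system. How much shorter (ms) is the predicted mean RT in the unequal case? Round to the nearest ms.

The RT saving is b·ΔH. Equiprobable H₀ = log₂(6) = 2.5850 bits; with the given probabilities H = 2.2244 bits.
b·(H₀ − H) = 70 × (2.5850 − 2.2244) = 25.24 ms.

25 ms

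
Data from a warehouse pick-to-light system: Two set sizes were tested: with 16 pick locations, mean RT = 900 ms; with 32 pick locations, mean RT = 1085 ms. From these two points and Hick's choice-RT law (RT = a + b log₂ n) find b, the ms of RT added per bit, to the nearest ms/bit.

185 ms/bit

Slope: b = (1085 − 900) / (log₂ 32 − log₂ 16) = 185/1.0000 = 185 ms/bit.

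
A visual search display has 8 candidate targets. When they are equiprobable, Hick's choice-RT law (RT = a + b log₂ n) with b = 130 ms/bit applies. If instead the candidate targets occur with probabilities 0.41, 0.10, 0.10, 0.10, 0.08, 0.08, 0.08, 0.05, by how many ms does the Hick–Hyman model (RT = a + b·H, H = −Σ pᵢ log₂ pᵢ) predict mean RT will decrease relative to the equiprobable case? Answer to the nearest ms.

Equiprobable entropy H₀ = log₂ 8 = 3.0000 bits.
Skewed entropy H = −Σ pᵢ log₂ pᵢ = 2.6146 bits.
ΔRT = b·(H₀ − H) = 130 × 0.3854 = 50.10 ms.

50 ms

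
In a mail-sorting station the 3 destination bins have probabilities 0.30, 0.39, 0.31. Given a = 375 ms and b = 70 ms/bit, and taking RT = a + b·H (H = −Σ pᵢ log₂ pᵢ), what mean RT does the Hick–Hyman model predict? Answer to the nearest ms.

H = 0.30·log₂(1/0.30) + 0.39·log₂(1/0.39) + 0.31·log₂(1/0.31) = 1.5747 bits.
RT = 375 + 70 × 1.5747 = 485.23 ms.

485 ms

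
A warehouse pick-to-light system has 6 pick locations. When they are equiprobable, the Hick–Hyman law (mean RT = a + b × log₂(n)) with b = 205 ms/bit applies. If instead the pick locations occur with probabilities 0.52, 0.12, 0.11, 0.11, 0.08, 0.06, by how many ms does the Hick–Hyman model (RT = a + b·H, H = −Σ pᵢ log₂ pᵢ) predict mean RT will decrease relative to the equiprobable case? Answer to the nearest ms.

Equiprobable entropy H₀ = log₂ 6 = 2.5850 bits.
Skewed entropy H = −Σ pᵢ log₂ pᵢ = 2.0933 bits.
ΔRT = b·(H₀ − H) = 205 × 0.4917 = 100.80 ms.

101 ms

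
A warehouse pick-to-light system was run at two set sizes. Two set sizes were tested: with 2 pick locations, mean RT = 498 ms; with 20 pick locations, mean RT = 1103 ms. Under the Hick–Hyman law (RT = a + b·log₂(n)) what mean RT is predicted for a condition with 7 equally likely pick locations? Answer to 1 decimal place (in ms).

RT is linear in log₂ n, so two points fix the line:
  b = (1103 − 498) / (log₂ 20 − log₂ 2) = 605 / (4.3219 − 1) = 182.123 ms/bit
  a = 498 − 182.123 × 1 = 315.877 ms
Then RT(7) = 315.877 + 182.123 × log₂ 7 = 315.877 + 182.123 × 2.8074 ≈ 827.161 ms.

827.2 ms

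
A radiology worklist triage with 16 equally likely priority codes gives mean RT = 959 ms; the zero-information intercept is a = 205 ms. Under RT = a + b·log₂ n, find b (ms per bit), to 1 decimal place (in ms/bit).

188.5 ms/bit

16 alternatives carry log₂ 16 = 4 bits; the choice cost is 959 − 205 = 754 ms, so b = 754/4 = 188.500 ms/bit.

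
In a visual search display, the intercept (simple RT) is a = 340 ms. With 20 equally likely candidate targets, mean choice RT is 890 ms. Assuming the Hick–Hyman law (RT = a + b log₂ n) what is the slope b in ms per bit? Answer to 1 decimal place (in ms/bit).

20 alternatives carry log₂ 20 = 4.3219 bits; the choice cost is 890 − 340 = 550 ms, so b = 550/4.3219 = 127.258 ms/bit.

127.3 ms/bit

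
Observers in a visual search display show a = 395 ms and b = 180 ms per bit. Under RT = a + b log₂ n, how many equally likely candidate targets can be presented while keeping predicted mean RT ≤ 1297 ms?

32

Information budget: (1297 − 395)/180 = 5.0111 bits, so n ≤ 2^5.0111 = 32.247 → at most 32.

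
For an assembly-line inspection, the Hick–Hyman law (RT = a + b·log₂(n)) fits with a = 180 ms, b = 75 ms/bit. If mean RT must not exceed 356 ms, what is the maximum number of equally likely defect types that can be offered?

75·log₂ n ≤ 356 − 180 = 176, giving log₂ n ≤ 2.3467 and n ≤ 5.086. The largest whole number is 5.

5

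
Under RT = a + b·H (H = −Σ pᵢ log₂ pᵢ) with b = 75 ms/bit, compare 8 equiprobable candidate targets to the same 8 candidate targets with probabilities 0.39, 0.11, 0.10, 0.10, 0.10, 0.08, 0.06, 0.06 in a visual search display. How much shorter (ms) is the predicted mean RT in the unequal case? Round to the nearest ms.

26 ms

Equiprobable entropy H₀ = log₂ 8 = 3.0000 bits.
Skewed entropy H = −Σ pᵢ log₂ pᵢ = 2.6552 bits.
ΔRT = b·(H₀ − H) = 75 × 0.3448 = 25.86 ms.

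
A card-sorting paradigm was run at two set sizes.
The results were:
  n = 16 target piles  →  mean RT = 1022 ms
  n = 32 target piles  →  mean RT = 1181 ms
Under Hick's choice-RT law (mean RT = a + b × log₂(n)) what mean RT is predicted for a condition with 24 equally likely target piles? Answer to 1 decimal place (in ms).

Fit slope and intercept:
  b = (1181 − 1022) / (log₂ 32 − log₂ 16) = 159 / (5 − 4) = 159.000 ms/bit
  a = 1022 − 159.000 × 4 = 386.000 ms
Then RT(24) = 386.000 + 159.000 × log₂ 24 = 386.000 + 159.000 × 4.5850 ≈ 1115.009 ms.

1115.0 ms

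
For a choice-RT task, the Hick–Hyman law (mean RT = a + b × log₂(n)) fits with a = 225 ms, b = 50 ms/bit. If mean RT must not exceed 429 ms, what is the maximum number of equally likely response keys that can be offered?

Set 225 + 50·log₂ n ≤ 429 → log₂ n ≤ (429 − 225)/50 = 4.0800.
So n ≤ 2^4.0800 = 16.912; the largest integer n is 16.

16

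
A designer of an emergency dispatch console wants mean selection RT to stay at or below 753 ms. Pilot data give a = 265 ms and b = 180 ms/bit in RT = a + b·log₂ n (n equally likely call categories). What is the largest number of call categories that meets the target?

6

Information budget: (753 − 265)/180 = 2.7111 bits, so n ≤ 2^2.7111 = 6.548 → at most 6.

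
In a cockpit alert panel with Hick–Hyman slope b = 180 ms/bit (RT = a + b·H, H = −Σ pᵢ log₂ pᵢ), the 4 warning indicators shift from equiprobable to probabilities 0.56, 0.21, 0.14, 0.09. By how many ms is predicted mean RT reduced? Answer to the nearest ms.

The RT saving is b·ΔH. Equiprobable H₀ = log₂(4) = 2.0000 bits; with the given probabilities H = 1.6510 bits.
b·(H₀ − H) = 180 × (2.0000 − 1.6510) = 62.81 ms.

63 ms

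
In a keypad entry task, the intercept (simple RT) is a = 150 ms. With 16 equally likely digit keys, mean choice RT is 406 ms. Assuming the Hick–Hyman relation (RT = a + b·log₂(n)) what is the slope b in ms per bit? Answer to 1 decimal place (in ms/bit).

16 alternatives carry log₂ 16 = 4 bits; the choice cost is 406 − 150 = 256 ms, so b = 256/4 = 64.000 ms/bit.

64.0 ms/bit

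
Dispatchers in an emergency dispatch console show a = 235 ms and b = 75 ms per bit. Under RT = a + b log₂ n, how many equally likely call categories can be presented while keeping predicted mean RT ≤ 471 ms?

Information budget: (471 − 235)/75 = 3.1467 bits, so n ≤ 2^3.1467 = 8.856 → at most 8.

8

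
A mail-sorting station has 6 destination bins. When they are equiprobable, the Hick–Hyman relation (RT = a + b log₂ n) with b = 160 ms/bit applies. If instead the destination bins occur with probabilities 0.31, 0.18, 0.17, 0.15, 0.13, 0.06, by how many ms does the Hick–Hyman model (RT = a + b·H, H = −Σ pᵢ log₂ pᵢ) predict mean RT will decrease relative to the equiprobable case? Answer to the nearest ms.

23 ms

The RT saving is b·ΔH. Equiprobable H₀ = log₂(6) = 2.5850 bits; with the given probabilities H = 2.4404 bits.
b·(H₀ − H) = 160 × (2.5850 − 2.4404) = 23.13 ms.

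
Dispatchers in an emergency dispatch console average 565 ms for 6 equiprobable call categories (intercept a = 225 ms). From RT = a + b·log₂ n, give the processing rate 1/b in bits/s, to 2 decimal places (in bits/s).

Choice component = 565 − 225 = 340 ms over log₂(6) = 2.5850 bits.
b = 340 / 2.5850 = 131.530 ms/bit, so 1/b = 7.603 bits/s.

7.60 bits/s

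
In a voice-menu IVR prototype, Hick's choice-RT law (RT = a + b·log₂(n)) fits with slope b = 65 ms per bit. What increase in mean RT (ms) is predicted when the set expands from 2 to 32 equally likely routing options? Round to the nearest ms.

260 ms

The intercept a cancels: ΔRT = b·(log₂ n₂ − log₂ n₁) = b·log₂(n₂/n₁).
log₂(32) − log₂(2) = log₂(32/2) = log₂(16) = 4.
ΔRT = 65 × 4.0000 = 260.000 ms.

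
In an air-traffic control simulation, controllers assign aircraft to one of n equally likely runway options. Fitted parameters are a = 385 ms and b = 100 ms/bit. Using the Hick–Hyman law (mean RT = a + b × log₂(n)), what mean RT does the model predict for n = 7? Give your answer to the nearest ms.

666 ms

log₂(7) = 2.8074 bits, so RT = 385 + 100 × 2.8074 ≈ 665.735 ms.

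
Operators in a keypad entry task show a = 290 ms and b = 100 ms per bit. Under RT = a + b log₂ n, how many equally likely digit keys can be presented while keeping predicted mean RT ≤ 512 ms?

Set 290 + 100·log₂ n ≤ 512 → log₂ n ≤ (512 − 290)/100 = 2.2200.
So n ≤ 2^2.2200 = 4.659; the largest integer n is 4.

4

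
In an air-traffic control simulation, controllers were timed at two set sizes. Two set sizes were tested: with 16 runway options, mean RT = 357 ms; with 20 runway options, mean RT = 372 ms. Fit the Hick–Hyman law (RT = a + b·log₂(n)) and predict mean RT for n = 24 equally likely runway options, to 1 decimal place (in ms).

384.3 ms

Solve the two-equation system in a and b:
  b = (372 − 357) / (log₂ 20 − log₂ 16) = 15 / (4.3219 − 4) = 46.594 ms/bit
  a = 357 − 46.594 × 4 = 170.623 ms
Then RT(24) = 170.623 + 46.594 × log₂ 24 = 170.623 + 46.594 × 4.5850 ≈ 384.256 ms.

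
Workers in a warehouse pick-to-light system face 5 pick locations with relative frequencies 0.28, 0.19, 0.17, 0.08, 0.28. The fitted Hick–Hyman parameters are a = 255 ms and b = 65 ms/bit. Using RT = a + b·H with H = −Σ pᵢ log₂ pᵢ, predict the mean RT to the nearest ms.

399 ms

Entropy contributions −pᵢ log₂ pᵢ: 0.5142, 0.4552, 0.4346, 0.2915, 0.5142; sum H = 2.2098 bits.
RT = a + bH = 255 + 65·2.2098 = 398.63 ms.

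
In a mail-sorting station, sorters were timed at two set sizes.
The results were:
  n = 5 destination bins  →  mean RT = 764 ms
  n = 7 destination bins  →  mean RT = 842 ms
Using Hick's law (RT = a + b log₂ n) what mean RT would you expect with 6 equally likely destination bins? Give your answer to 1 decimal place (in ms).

Fit slope and intercept:
  b = (842 − 764) / (log₂ 7 − log₂ 5) = 78 / (2.8074 − 2.3219) = 160.683 ms/bit
  a = 764 − 160.683 × 2.3219 = 390.905 ms
Then RT(6) = 390.905 + 160.683 × log₂ 6 = 390.905 + 160.683 × 2.5850 ≈ 806.265 ms.

806.3 ms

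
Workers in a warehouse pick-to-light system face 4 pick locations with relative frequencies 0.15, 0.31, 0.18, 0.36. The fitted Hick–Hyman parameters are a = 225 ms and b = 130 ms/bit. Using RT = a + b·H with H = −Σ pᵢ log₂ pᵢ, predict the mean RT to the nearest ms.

Entropy contributions −pᵢ log₂ pᵢ: 0.4105, 0.5238, 0.4453, 0.5306; sum H = 1.9103 bits.
RT = a + bH = 225 + 130·1.9103 = 473.33 ms.

473 ms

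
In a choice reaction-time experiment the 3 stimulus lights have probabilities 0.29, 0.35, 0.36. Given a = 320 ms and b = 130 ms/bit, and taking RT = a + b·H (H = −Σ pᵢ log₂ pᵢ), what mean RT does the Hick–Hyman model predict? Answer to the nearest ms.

Entropy contributions −pᵢ log₂ pᵢ: 0.5179, 0.5301, 0.5306; sum H = 1.5786 bits.
RT = a + bH = 320 + 130·1.5786 = 525.22 ms.

525 ms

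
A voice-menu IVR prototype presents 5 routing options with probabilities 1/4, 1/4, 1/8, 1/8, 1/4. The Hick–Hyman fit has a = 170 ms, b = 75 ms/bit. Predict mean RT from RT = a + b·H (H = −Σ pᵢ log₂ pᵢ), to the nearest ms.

339 ms

H = −Σ pᵢ log₂ pᵢ = 0.25·2 + 0.25·2 + 0.125·3 + 0.125·3 + 0.25·2 = 2.250 bits.
RT = 170 + 75 × 2.250 = 338.75 ms.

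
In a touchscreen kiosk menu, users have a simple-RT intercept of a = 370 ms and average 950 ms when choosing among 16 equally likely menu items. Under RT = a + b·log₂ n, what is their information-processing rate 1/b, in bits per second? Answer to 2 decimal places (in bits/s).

Choice component = 950 − 370 = 580 ms over log₂(16) = 4 bits.
b = 580 / 4 = 145.000 ms/bit, so 1/b = 6.897 bits/s.

6.90 bits/s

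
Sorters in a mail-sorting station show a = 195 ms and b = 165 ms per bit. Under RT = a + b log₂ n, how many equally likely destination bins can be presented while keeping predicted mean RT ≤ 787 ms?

Information budget: (787 − 195)/165 = 3.5879 bits, so n ≤ 2^3.5879 = 12.024 → at most 12.

12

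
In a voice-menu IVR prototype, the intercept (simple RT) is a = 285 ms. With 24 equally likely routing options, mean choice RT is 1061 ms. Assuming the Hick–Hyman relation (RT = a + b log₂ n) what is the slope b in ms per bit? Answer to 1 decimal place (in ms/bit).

169.2 ms/bit

log₂(24) = 4.5850 bits.
b = (RT − a)/log₂ n = (1061 − 285) / 4.5850 = 169.249 ms/bit.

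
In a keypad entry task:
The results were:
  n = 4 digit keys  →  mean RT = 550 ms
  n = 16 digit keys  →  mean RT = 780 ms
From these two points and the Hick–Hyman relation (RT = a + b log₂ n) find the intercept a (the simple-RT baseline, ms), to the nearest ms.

Slope: b = (780 − 550) / (log₂ 16 − log₂ 4) = 230/2.0000 = 115 ms/bit.
Intercept: a = 550 − 115·log₂(4) = 320.000 ms.

320 ms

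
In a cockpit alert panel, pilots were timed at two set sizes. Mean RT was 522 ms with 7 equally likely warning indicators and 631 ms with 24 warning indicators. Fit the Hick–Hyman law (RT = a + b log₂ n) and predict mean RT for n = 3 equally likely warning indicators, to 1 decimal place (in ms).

RT is linear in log₂ n, so two points fix the line:
  b = (631 − 522) / (log₂ 24 − log₂ 7) = 109 / (4.5850 − 2.8074) = 61.318 ms/bit
  a = 522 − 61.318 × 2.8074 = 349.858 ms
Then RT(3) = 349.858 + 61.318 × log₂ 3 = 349.858 + 61.318 × 1.5850 ≈ 447.045 ms.

447.0 ms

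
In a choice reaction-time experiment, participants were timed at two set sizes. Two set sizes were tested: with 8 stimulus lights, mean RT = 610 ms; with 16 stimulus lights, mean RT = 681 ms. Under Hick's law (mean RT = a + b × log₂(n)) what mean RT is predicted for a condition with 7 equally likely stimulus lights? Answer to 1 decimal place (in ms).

596.3 ms

With log₂ n on the abscissa the relation is linear; from the two conditions:
  b = (681 − 610) / (log₂ 16 − log₂ 8) = 71 / (4 − 3) = 71.000 ms/bit
  a = 610 − 71.000 × 3 = 397.000 ms
Then RT(7) = 397.000 + 71.000 × log₂ 7 = 397.000 + 71.000 × 2.8074 ≈ 596.322 ms.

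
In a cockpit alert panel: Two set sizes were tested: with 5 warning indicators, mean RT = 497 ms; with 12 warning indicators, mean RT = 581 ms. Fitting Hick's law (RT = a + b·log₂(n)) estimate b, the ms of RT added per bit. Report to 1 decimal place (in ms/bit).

The slope on a log₂ axis is (581 − 497) / (3.5850 − 2.3219) = 66.507 ms/bit.

66.5 ms/bit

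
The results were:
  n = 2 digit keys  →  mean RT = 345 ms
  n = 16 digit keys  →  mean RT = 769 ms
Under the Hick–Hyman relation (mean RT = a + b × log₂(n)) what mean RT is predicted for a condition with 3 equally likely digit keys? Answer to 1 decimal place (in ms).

427.7 ms

Fit slope and intercept:
  b = (769 − 345) / (log₂ 16 − log₂ 2) = 424 / (4 − 1) = 141.333 ms/bit
  a = 345 − 141.333 × 1 = 203.667 ms
Then RT(3) = 203.667 + 141.333 × log₂ 3 = 203.667 + 141.333 × 1.5850 ≈ 427.675 ms.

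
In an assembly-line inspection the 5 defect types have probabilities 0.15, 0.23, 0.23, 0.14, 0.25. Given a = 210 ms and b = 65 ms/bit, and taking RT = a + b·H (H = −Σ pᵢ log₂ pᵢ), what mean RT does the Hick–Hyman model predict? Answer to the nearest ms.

358 ms

Entropy contributions −pᵢ log₂ pᵢ: 0.4105, 0.4877, 0.4877, 0.3971, 0.5000; sum H = 2.2830 bits.
RT = a + bH = 210 + 65·2.2830 = 358.39 ms.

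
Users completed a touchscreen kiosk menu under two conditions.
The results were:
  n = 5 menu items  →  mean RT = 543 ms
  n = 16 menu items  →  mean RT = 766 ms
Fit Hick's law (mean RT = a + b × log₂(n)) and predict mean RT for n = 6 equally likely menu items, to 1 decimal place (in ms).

RT is linear in log₂ n, so two points fix the line:
  b = (766 − 543) / (log₂ 16 − log₂ 5) = 223 / (4 − 2.3219) = 132.891 ms/bit
  a = 543 − 132.891 × 2.3219 = 234.438 ms
Then RT(6) = 234.438 + 132.891 × log₂ 6 = 234.438 + 132.891 × 2.5850 ≈ 577.955 ms.

578.0 ms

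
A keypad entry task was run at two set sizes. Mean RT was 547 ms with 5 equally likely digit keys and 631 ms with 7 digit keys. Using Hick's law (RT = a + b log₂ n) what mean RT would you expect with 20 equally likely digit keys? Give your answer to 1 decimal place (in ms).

893.1 ms

With log₂ n on the abscissa the relation is linear; from the two conditions:
  b = (631 − 547) / (log₂ 7 − log₂ 5) = 84 / (2.8074 − 2.3219) = 173.044 ms/bit
  a = 547 − 173.044 × 2.3219 = 145.205 ms
Then RT(20) = 145.205 + 173.044 × log₂ 20 = 145.205 + 173.044 × 4.3219 ≈ 893.087 ms.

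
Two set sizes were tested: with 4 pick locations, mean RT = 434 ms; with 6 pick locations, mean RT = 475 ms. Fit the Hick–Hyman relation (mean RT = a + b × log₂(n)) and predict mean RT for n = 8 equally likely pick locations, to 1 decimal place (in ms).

504.1 ms

With log₂ n on the abscissa the relation is linear; from the two conditions:
  b = (475 − 434) / (log₂ 6 − log₂ 4) = 41 / (2.5850 − 2) = 70.090 ms/bit
  a = 434 − 70.090 × 2 = 293.820 ms
Then RT(8) = 293.820 + 70.090 × log₂ 8 = 293.820 + 70.090 × 3 ≈ 504.090 ms.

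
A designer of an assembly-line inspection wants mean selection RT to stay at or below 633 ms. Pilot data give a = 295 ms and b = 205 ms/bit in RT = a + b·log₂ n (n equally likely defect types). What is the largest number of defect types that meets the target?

Set 295 + 205·log₂ n ≤ 633 → log₂ n ≤ (633 − 295)/205 = 1.6488.
So n ≤ 2^1.6488 = 3.136; the largest integer n is 3.

3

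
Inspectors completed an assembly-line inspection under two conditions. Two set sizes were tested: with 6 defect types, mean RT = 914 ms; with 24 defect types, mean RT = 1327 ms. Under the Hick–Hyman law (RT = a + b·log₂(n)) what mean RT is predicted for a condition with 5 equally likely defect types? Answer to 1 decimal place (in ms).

With log₂ n on the abscissa the relation is linear; from the two conditions:
  b = (1327 − 914) / (log₂ 24 − log₂ 6) = 413 / (4.5850 − 2.5850) = 206.500 ms/bit
  a = 914 − 206.500 × 2.5850 = 380.205 ms
Then RT(5) = 380.205 + 206.500 × log₂ 5 = 380.205 + 206.500 × 2.3219 ≈ 859.683 ms.

859.7 ms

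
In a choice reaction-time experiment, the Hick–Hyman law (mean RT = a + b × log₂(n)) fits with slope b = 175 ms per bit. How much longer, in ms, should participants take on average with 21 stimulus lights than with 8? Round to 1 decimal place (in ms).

243.7 ms

Only the slope matters, since a is common to both: ΔRT = b·log₂(n₂/n₁).
log₂(21) − log₂(8) = 4.3923 − 3 = 1.3923.
ΔRT = 175 × 1.3923 = 243.656 ms.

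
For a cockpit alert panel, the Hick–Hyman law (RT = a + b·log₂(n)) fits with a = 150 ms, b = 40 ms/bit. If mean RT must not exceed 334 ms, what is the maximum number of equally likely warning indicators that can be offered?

Set 150 + 40·log₂ n ≤ 334 → log₂ n ≤ (334 − 150)/40 = 4.6000.
So n ≤ 2^4.6000 = 24.251; the largest integer n is 24.

24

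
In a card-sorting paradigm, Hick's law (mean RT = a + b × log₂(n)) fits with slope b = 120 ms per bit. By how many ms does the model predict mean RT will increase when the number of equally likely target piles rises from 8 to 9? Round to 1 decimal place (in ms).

20.4 ms

The intercept a cancels: ΔRT = b·(log₂ n₂ − log₂ n₁) = b·log₂(n₂/n₁).
log₂(9) − log₂(8) = 3.1699 − 3 = 0.1699.
ΔRT = 120 × 0.1699 = 20.391 ms.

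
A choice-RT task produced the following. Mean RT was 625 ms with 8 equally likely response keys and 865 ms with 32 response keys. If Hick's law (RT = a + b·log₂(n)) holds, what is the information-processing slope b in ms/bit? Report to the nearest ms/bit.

b = (RT₂ − RT₁)/(log₂ n₂ − log₂ n₁) = (865 − 625)/(5 − 3) = 120 ms/bit.

120 ms/bit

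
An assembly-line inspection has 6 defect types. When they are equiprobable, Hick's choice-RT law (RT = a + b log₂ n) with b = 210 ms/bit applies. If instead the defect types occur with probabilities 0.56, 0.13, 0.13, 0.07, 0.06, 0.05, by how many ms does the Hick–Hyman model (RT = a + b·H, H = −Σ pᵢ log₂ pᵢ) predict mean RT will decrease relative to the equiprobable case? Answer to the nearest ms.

Equiprobable entropy H₀ = log₂ 6 = 2.5850 bits.
Skewed entropy H = −Σ pᵢ log₂ pᵢ = 1.9619 bits.
ΔRT = b·(H₀ − H) = 210 × 0.6230 = 130.84 ms.

131 ms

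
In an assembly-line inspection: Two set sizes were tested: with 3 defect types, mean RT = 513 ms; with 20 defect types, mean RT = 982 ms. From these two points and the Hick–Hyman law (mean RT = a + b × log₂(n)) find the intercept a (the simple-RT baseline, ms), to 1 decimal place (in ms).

b = (RT₂ − RT₁)/(log₂ n₂ − log₂ n₁) = (982 − 513)/(4.3219 − 1.5850) = 171.358 ms/bit.
a = RT₁ − b·log₂ n₁ = 513 − 171.358 × 1.5850 = 241.405 ms.

241.4 ms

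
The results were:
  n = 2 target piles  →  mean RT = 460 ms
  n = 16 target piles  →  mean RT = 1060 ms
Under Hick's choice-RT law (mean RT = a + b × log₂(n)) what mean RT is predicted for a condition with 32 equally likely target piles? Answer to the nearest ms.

Fit slope and intercept:
  b = (1060 − 460) / (log₂ 16 − log₂ 2) = 600 / (4 − 1) = 200 ms/bit
  a = 460 − 200 × 1 = 260 ms
Then RT(32) = 260 + 200 × log₂ 32 = 260 + 200 × 5 ≈ 1260.000 ms.

1260 ms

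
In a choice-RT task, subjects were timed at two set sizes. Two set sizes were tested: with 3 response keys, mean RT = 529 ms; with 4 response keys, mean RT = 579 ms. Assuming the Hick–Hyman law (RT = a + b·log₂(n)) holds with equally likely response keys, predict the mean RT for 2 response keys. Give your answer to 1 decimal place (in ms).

458.5 ms

With log₂ n on the abscissa the relation is linear; from the two conditions:
  b = (579 − 529) / (log₂ 4 − log₂ 3) = 50 / (2 − 1.5850) = 120.471 ms/bit
  a = 529 − 120.471 × 1.5850 = 338.058 ms
Then RT(2) = 338.058 + 120.471 × log₂ 2 = 338.058 + 120.471 × 1 ≈ 458.529 ms.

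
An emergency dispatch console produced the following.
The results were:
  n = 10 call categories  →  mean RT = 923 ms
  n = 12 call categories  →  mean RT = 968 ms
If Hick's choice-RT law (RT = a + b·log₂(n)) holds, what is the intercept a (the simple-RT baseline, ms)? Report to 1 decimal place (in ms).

354.7 ms

The slope on a log₂ axis is (968 − 923) / (3.5850 − 3.3219) = 171.080 ms/bit.
a = RT₁ − b·log₂ n₁ = 923 − 171.080 × 3.3219 = 354.684 ms.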